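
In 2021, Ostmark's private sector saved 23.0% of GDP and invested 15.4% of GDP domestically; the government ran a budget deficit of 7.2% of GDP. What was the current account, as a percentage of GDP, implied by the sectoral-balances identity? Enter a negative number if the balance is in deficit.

0.4

By the sectoral-balances identity, CA = (S_private - I) + (T - G).
Private balance = 23.0 - 15.4 = 7.6
Government balance (T - G) = -7.2
CA = 7.6 + (-7.2) = 0.4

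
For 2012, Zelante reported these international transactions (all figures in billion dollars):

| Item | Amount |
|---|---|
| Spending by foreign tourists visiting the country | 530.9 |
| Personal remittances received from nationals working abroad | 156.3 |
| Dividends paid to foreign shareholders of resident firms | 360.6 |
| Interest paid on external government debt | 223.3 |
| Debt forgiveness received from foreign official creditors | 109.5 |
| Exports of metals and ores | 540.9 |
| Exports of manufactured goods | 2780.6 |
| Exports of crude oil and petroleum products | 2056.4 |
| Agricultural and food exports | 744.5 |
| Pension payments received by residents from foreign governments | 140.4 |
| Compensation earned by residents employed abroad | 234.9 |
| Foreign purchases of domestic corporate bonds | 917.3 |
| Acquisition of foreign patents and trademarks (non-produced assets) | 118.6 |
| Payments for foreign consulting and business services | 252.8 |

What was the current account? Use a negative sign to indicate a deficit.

Goods: 2780.6 + 2056.4 + 540.9 + 744.5 = 6122.4
Services: -252.8 + 530.9 = 278.1
Primary income: -223.3 + 234.9 - 360.6 = -349.0
Secondary income: 156.3 + 140.4 = 296.7
Current account = 6122.4 + 278.1 + (-349.0) + 296.7 = 6348.2
(Excluded from the current account — capital account: debt forgiveness received from foreign official creditors 109.5, acquisition of foreign patents and trademarks (non-produced assets) 118.6; financial account: foreign purchases of domestic corporate bonds 917.3.)

6348.2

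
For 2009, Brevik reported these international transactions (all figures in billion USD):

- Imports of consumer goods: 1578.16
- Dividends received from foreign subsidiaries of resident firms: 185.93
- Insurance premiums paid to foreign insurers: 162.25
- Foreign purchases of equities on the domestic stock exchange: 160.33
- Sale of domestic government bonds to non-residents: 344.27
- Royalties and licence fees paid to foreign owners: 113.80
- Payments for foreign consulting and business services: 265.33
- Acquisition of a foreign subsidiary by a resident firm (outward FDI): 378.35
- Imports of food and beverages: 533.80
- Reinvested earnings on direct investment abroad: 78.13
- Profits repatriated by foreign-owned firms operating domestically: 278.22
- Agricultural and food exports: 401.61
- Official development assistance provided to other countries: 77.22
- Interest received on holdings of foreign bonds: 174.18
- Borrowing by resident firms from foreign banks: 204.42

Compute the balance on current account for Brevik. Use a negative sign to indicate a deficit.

-2168.93

Goods: -1578.16 - 533.80 + 401.61 = -1710.35
Services: -162.25 - 265.33 - 113.80 = -541.38
Primary income: 185.93 - 278.22 + 78.13 + 174.18 = 160.02
Secondary income: -77.22
Current account = (-1710.35) + (-541.38) + 160.02 + (-77.22) = -2168.93
(Excluded from the current account — financial account: foreign purchases of equities on the domestic stock exchange 160.33, sale of domestic government bonds to non-residents 344.27, acquisition of a foreign subsidiary by a resident firm (outward FDI) 378.35, borrowing by resident firms from foreign banks 204.42.)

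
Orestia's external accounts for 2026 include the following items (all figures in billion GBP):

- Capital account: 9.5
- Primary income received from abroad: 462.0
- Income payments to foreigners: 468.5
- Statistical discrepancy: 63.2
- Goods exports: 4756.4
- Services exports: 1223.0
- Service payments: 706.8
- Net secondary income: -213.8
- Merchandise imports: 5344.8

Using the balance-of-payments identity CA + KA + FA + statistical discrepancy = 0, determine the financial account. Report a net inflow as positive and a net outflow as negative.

Goods balance = 4756.4 - 5344.8 = -588.4
Services balance = 1223.0 - 706.8 = 516.2
Trade balance (goods + services) = -588.4 + 516.2 = -72.2
Net primary income = 462.0 - 468.5 = -6.5
Net secondary income = -213.8
Current account = -72.2 + (-6.5) + (-213.8) = -292.5
Financial account = -(-292.5 + 9.5 + 63.2) = 219.8

219.8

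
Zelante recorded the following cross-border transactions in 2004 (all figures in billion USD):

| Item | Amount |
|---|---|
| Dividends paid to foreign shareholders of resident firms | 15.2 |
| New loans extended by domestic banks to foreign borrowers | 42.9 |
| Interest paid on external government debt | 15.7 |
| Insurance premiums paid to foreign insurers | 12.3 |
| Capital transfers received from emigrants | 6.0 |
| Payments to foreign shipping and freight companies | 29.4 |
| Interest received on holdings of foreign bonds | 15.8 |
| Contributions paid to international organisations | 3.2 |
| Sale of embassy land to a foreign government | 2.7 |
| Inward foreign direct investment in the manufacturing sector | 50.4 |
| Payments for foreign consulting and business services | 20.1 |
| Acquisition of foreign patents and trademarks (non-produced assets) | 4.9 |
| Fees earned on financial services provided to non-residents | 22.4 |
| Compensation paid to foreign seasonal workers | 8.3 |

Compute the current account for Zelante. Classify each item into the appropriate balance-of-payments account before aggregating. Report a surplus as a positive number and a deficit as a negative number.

Services: 22.4 - 20.1 - 29.4 - 12.3 = -39.4
Primary income: 15.8 - 8.3 - 15.7 - 15.2 = -23.4
Secondary income: -3.2
Current account = (-39.4) + (-23.4) + (-3.2) = -66.0
(Excluded from the current account — financial account: new loans extended by domestic banks to foreign borrowers 42.9, inward foreign direct investment in the manufacturing sector 50.4; capital account: capital transfers received from emigrants 6.0, sale of embassy land to a foreign government 2.7, acquisition of foreign patents and trademarks (non-produced assets) 4.9.)

-66.0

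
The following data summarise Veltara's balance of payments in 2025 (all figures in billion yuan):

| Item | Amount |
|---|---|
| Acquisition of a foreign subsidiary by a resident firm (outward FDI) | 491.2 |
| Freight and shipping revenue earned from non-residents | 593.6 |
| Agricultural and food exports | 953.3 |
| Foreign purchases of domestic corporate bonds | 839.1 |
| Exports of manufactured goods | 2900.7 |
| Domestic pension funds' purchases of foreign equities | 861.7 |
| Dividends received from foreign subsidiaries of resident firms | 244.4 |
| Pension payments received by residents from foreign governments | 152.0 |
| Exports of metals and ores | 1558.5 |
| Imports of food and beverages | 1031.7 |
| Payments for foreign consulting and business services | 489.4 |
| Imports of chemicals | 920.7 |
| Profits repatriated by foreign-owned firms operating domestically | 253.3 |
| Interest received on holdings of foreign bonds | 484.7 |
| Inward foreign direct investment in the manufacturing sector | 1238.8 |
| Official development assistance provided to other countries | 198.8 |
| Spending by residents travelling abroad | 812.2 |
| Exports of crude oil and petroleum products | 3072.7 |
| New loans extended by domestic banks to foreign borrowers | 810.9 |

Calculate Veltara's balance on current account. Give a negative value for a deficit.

6253.8

Goods: 1558.5 - 1031.7 + 953.3 + 2900.7 + 3072.7 - 920.7 = 6532.8
Services: -812.2 - 489.4 + 593.6 = -708.0
Primary income: -253.3 + 244.4 + 484.7 = 475.8
Secondary income: 152.0 - 198.8 = -46.8
Current account = 6532.8 + (-708.0) + 475.8 + (-46.8) = 6253.8
(Excluded from the current account — financial account: acquisition of a foreign subsidiary by a resident firm (outward FDI) 491.2, foreign purchases of domestic corporate bonds 839.1, domestic pension funds' purchases of foreign equities 861.7, inward foreign direct investment in the manufacturing sector 1238.8, new loans extended by domestic banks to foreign borrowers 810.9.)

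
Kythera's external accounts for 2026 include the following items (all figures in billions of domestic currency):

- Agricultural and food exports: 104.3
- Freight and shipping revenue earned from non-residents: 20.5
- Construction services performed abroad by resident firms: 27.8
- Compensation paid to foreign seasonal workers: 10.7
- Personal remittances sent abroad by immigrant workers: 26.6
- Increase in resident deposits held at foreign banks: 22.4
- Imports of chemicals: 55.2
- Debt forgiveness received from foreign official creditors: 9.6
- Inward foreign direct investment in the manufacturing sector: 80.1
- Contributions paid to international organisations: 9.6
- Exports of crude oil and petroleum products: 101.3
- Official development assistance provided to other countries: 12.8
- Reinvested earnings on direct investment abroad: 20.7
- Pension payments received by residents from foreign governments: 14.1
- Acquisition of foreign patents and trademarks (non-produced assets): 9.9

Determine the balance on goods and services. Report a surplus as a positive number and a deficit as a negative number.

198.7

Goods: -55.2 + 104.3 + 101.3 = 150.4
Services: 27.8 + 20.5 = 48.3
Trade balance = 150.4 + 48.3 = 198.7
(Excluded from the trade balance — primary income: compensation paid to foreign seasonal workers 10.7, reinvested earnings on direct investment abroad 20.7; secondary income: personal remittances sent abroad by immigrant workers 26.6, contributions paid to international organisations 9.6, official development assistance provided to other countries 12.8, pension payments received by residents from foreign governments 14.1; financial account: increase in resident deposits held at foreign banks 22.4, inward foreign direct investment in the manufacturing sector 80.1; capital account: debt forgiveness received from foreign official creditors 9.6, acquisition of foreign patents and trademarks (non-produced assets) 9.9.)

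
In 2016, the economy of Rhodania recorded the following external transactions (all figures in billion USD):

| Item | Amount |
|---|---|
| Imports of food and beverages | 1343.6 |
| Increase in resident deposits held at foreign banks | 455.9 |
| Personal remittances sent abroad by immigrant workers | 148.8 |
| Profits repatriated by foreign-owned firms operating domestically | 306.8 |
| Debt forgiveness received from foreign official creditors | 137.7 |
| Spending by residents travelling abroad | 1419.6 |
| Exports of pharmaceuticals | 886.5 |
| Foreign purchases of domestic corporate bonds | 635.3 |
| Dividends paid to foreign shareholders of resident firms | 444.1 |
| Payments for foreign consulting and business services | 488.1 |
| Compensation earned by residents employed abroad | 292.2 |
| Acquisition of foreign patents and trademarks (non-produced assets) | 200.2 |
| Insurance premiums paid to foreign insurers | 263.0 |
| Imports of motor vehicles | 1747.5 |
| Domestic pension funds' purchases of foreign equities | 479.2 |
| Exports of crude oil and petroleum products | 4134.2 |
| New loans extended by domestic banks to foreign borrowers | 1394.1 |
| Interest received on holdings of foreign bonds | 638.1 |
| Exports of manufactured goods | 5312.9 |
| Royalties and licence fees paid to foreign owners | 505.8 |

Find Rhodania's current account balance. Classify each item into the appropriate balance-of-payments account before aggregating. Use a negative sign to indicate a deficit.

Goods: -1747.5 + 886.5 + 5312.9 + 4134.2 - 1343.6 = 7242.5
Services: -505.8 - 263.0 - 488.1 - 1419.6 = -2676.5
Primary income: 292.2 - 306.8 + 638.1 - 444.1 = 179.4
Secondary income: -148.8
Current account = 7242.5 + (-2676.5) + 179.4 + (-148.8) = 4596.6
(Excluded from the current account — financial account: increase in resident deposits held at foreign banks 455.9, foreign purchases of domestic corporate bonds 635.3, domestic pension funds' purchases of foreign equities 479.2, new loans extended by domestic banks to foreign borrowers 1394.1; capital account: debt forgiveness received from foreign official creditors 137.7, acquisition of foreign patents and trademarks (non-produced assets) 200.2.)

4596.6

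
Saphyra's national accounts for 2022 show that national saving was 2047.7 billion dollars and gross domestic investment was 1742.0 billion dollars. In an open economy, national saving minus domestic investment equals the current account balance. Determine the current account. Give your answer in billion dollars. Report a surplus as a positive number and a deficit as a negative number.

305.7

S - I = CA (net lending to the rest of the world).
CA = S - I = 2047.7 - 1742.0 = 305.7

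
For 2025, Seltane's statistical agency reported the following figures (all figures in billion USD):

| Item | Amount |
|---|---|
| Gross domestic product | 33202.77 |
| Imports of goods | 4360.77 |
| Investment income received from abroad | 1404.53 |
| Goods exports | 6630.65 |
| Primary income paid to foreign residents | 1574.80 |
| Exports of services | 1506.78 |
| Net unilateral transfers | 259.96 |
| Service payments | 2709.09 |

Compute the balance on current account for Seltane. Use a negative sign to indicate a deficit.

Goods balance = 6630.65 - 4360.77 = 2269.88
Services balance = 1506.78 - 2709.09 = -1202.31
Trade balance (goods + services) = 2269.88 + (-1202.31) = 1067.57
Net primary income = 1404.53 - 1574.80 = -170.27
Net secondary income = 259.96
Current account = 1067.57 + (-170.27) + 259.96 = 1157.26

1157.26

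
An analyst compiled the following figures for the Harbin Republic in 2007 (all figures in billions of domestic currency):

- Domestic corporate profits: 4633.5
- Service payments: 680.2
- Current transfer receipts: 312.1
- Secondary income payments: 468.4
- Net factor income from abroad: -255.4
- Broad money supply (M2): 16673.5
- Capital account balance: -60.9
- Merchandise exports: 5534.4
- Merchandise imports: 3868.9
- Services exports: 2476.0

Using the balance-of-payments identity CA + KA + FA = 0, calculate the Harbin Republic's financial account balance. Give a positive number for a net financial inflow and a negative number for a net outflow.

-2988.7

Goods balance = 5534.4 - 3868.9 = 1665.5
Services balance = 2476.0 - 680.2 = 1795.8
Trade balance (goods + services) = 1665.5 + 1795.8 = 3461.3
Net primary income = -255.4
Net secondary income = 312.1 - 468.4 = -156.3
Current account = 3461.3 + (-255.4) + (-156.3) = 3049.6
Financial account = -(3049.6 + (-60.9)) = -2988.7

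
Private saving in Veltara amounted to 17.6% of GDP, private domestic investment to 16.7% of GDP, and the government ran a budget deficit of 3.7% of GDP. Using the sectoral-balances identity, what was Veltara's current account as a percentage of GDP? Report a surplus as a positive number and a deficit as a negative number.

-2.8

By the sectoral-balances identity, CA = (S_private - I) + (T - G).
Private balance = 17.6 - 16.7 = 0.9
Government balance (T - G) = -3.7
CA = 0.9 + (-3.7) = -2.8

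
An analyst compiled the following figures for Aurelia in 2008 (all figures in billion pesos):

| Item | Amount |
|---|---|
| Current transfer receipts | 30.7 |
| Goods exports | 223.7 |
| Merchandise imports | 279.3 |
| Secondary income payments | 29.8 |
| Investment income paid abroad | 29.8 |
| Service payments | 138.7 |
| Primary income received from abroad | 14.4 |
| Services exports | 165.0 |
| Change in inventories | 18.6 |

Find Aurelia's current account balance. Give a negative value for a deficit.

-43.8

Goods balance = 223.7 - 279.3 = -55.6
Services balance = 165.0 - 138.7 = 26.3
Trade balance (goods + services) = -55.6 + 26.3 = -29.3
Net primary income = 14.4 - 29.8 = -15.4
Net secondary income = 30.7 - 29.8 = 0.9
Current account = -29.3 + (-15.4) + 0.9 = -43.8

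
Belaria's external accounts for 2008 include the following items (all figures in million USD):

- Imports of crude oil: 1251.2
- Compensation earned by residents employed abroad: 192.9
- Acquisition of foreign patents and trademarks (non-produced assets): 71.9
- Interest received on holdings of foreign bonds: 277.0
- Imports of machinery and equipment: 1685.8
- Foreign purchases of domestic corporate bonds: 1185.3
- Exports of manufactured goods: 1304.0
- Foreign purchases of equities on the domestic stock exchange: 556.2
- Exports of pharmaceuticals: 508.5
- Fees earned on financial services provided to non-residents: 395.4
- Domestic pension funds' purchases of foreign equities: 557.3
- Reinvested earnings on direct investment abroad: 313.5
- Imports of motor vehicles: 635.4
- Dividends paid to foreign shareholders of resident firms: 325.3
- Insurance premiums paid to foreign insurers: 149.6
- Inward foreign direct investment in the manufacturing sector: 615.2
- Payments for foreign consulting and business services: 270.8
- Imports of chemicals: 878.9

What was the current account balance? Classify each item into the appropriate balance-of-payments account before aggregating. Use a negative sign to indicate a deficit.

-2205.7

Goods: -1251.2 + 1304.0 - 1685.8 - 635.4 + 508.5 - 878.9 = -2638.8
Services: -270.8 + 395.4 - 149.6 = -25.0
Primary income: -325.3 + 192.9 + 313.5 + 277.0 = 458.1
Current account = (-2638.8) + (-25.0) + 458.1 = -2205.7
(Excluded from the current account — capital account: acquisition of foreign patents and trademarks (non-produced assets) 71.9; financial account: foreign purchases of domestic corporate bonds 1185.3, foreign purchases of equities on the domestic stock exchange 556.2, domestic pension funds' purchases of foreign equities 557.3, inward foreign direct investment in the manufacturing sector 615.2.)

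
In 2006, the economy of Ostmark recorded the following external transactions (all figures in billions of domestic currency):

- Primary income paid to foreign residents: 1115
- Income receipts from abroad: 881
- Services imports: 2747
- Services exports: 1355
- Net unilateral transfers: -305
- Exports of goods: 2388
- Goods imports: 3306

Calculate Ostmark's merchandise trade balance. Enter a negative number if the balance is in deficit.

Goods balance = 2388 - 3306 = -918

-918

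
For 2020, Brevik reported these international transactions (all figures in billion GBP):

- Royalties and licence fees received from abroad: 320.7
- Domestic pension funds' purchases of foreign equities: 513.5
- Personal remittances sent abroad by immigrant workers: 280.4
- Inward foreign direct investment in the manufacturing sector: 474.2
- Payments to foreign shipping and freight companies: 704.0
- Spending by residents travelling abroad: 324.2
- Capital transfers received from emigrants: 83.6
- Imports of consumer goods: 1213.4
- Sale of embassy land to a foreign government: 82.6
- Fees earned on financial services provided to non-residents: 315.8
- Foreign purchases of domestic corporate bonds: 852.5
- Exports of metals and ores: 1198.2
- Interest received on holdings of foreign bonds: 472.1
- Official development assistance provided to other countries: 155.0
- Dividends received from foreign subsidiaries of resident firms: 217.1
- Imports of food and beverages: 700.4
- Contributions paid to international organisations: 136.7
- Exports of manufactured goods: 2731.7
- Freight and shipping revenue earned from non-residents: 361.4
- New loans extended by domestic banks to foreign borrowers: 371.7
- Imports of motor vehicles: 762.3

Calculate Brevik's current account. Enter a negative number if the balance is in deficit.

1340.6

Goods: -762.3 - 1213.4 + 2731.7 - 700.4 + 1198.2 = 1253.8
Services: 320.7 - 324.2 + 361.4 - 704.0 + 315.8 = -30.3
Primary income: 217.1 + 472.1 = 689.2
Secondary income: -136.7 - 280.4 - 155.0 = -572.1
Current account = 1253.8 + (-30.3) + 689.2 + (-572.1) = 1340.6
(Excluded from the current account — financial account: domestic pension funds' purchases of foreign equities 513.5, inward foreign direct investment in the manufacturing sector 474.2, foreign purchases of domestic corporate bonds 852.5, new loans extended by domestic banks to foreign borrowers 371.7; capital account: capital transfers received from emigrants 83.6, sale of embassy land to a foreign government 82.6.)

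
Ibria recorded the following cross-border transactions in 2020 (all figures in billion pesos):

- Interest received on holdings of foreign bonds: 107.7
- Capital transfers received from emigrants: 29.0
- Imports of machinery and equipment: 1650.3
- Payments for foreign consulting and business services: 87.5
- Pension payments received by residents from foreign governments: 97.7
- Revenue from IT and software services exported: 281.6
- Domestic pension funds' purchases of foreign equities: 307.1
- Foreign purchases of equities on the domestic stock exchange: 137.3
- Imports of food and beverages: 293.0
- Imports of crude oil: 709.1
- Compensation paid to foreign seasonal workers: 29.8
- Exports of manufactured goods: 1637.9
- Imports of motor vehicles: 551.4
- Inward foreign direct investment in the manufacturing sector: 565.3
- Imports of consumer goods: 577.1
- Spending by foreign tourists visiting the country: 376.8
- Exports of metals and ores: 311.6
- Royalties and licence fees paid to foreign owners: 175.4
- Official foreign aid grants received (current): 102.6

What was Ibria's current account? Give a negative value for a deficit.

Goods: -293.0 + 311.6 - 551.4 - 1650.3 + 1637.9 - 709.1 - 577.1 = -1831.4
Services: -87.5 + 376.8 - 175.4 + 281.6 = 395.5
Primary income: 107.7 - 29.8 = 77.9
Secondary income: 97.7 + 102.6 = 200.3
Current account = (-1831.4) + 395.5 + 77.9 + 200.3 = -1157.7
(Excluded from the current account — capital account: capital transfers received from emigrants 29.0; financial account: domestic pension funds' purchases of foreign equities 307.1, foreign purchases of equities on the domestic stock exchange 137.3, inward foreign direct investment in the manufacturing sector 565.3.)

-1157.7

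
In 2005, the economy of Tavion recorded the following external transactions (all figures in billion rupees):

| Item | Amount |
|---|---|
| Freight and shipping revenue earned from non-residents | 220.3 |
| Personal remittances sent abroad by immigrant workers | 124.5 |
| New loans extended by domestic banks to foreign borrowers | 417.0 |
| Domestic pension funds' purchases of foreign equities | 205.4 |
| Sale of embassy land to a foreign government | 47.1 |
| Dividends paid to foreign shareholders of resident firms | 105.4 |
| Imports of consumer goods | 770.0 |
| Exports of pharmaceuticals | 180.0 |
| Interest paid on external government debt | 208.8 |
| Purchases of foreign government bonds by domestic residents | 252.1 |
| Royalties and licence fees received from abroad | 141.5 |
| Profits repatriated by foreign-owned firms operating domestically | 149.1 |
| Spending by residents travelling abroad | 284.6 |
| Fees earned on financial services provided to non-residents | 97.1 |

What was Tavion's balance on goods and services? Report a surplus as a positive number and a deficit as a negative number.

-415.7

Goods: 180.0 - 770.0 = -590.0
Services: 97.1 + 141.5 + 220.3 - 284.6 = 174.3
Trade balance = -590.0 + 174.3 = -415.7
(Excluded from the trade balance — secondary income: personal remittances sent abroad by immigrant workers 124.5; financial account: new loans extended by domestic banks to foreign borrowers 417.0, domestic pension funds' purchases of foreign equities 205.4, purchases of foreign government bonds by domestic residents 252.1; capital account: sale of embassy land to a foreign government 47.1; primary income: dividends paid to foreign shareholders of resident firms 105.4, interest paid on external government debt 208.8, profits repatriated by foreign-owned firms operating domestically 149.1.)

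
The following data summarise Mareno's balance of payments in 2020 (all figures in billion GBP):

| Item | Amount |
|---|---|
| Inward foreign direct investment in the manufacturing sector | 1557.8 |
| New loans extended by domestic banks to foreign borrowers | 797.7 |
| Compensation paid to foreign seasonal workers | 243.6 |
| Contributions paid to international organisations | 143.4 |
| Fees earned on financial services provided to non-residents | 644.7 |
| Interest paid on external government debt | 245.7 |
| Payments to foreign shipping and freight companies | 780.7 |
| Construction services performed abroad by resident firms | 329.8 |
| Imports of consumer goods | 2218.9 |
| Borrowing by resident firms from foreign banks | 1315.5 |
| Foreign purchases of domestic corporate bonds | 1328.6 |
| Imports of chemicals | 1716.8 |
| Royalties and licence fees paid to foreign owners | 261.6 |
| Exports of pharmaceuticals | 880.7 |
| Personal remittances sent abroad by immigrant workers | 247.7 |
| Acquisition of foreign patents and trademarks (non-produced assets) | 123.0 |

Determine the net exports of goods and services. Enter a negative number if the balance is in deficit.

-3122.8

Goods: -1716.8 + 880.7 - 2218.9 = -3055.0
Services: 644.7 + 329.8 - 780.7 - 261.6 = -67.8
Trade balance = -3055.0 + (-67.8) = -3122.8
(Excluded from the trade balance — financial account: inward foreign direct investment in the manufacturing sector 1557.8, new loans extended by domestic banks to foreign borrowers 797.7, borrowing by resident firms from foreign banks 1315.5, foreign purchases of domestic corporate bonds 1328.6; primary income: compensation paid to foreign seasonal workers 243.6, interest paid on external government debt 245.7; secondary income: contributions paid to international organisations 143.4, personal remittances sent abroad by immigrant workers 247.7; capital account: acquisition of foreign patents and trademarks (non-produced assets) 123.0.)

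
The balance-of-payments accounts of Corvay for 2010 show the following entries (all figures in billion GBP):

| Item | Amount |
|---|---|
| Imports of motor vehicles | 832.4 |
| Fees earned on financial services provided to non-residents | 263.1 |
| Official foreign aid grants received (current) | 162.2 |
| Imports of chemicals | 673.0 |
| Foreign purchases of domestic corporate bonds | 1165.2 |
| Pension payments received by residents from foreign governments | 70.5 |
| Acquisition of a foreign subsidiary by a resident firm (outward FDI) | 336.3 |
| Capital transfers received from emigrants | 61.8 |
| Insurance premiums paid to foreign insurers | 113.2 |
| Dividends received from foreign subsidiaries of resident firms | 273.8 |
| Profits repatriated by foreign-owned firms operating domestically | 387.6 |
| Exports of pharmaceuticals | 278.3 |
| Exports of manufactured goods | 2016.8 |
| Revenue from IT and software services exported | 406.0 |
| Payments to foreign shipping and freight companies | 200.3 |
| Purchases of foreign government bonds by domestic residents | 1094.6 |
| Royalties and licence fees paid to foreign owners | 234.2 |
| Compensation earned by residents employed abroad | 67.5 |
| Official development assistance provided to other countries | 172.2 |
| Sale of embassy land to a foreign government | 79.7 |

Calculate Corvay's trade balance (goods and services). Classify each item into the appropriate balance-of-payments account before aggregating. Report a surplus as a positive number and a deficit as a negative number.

911.1

Goods: -673.0 - 832.4 + 2016.8 + 278.3 = 789.7
Services: 406.0 - 200.3 + 263.1 - 234.2 - 113.2 = 121.4
Trade balance = 789.7 + 121.4 = 911.1
(Excluded from the trade balance — secondary income: official foreign aid grants received (current) 162.2, pension payments received by residents from foreign governments 70.5, official development assistance provided to other countries 172.2; financial account: foreign purchases of domestic corporate bonds 1165.2, acquisition of a foreign subsidiary by a resident firm (outward FDI) 336.3, purchases of foreign government bonds by domestic residents 1094.6; capital account: capital transfers received from emigrants 61.8, sale of embassy land to a foreign government 79.7; primary income: dividends received from foreign subsidiaries of resident firms 273.8, profits repatriated by foreign-owned firms operating domestically 387.6, compensation earned by residents employed abroad 67.5.)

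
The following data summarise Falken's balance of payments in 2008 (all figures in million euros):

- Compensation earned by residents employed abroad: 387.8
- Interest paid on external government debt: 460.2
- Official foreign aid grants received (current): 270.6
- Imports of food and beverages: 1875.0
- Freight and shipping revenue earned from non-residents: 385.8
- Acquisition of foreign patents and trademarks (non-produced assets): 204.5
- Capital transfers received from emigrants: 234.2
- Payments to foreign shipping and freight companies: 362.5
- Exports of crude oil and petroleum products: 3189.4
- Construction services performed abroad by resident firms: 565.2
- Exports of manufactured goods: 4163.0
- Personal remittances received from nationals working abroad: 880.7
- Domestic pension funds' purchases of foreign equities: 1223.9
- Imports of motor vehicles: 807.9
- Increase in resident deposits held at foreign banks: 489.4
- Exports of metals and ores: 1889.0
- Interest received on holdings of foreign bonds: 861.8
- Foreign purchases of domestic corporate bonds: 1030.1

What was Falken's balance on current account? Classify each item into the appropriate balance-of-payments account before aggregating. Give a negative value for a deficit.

9087.7

Goods: -807.9 - 1875.0 + 4163.0 + 3189.4 + 1889.0 = 6558.5
Services: -362.5 + 385.8 + 565.2 = 588.5
Primary income: 387.8 + 861.8 - 460.2 = 789.4
Secondary income: 270.6 + 880.7 = 1151.3
Current account = 6558.5 + 588.5 + 789.4 + 1151.3 = 9087.7
(Excluded from the current account — capital account: acquisition of foreign patents and trademarks (non-produced assets) 204.5, capital transfers received from emigrants 234.2; financial account: domestic pension funds' purchases of foreign equities 1223.9, increase in resident deposits held at foreign banks 489.4, foreign purchases of domestic corporate bonds 1030.1.)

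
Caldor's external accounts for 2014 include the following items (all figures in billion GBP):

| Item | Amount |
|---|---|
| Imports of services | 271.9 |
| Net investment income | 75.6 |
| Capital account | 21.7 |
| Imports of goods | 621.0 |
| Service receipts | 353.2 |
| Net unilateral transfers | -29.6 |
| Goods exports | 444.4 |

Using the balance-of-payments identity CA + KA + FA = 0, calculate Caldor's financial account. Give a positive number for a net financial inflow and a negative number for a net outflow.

27.6

Goods balance = 444.4 - 621.0 = -176.6
Services balance = 353.2 - 271.9 = 81.3
Trade balance (goods + services) = -176.6 + 81.3 = -95.3
Net primary income = 75.6
Net secondary income = -29.6
Current account = -95.3 + 75.6 + (-29.6) = -49.3
Financial account = -(-49.3 + 21.7) = 27.6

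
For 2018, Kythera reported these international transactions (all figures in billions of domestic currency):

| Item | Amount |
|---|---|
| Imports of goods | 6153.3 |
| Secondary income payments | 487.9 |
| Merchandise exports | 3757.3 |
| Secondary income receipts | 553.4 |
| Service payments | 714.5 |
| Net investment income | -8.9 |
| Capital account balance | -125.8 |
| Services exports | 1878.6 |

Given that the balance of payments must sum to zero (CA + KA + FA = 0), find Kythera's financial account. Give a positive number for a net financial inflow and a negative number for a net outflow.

Goods balance = 3757.3 - 6153.3 = -2396.0
Services balance = 1878.6 - 714.5 = 1164.1
Trade balance (goods + services) = -2396.0 + 1164.1 = -1231.9
Net primary income = -8.9
Net secondary income = 553.4 - 487.9 = 65.5
Current account = -1231.9 + (-8.9) + 65.5 = -1175.3
Financial account = -(-1175.3 + (-125.8)) = 1301.1

1301.1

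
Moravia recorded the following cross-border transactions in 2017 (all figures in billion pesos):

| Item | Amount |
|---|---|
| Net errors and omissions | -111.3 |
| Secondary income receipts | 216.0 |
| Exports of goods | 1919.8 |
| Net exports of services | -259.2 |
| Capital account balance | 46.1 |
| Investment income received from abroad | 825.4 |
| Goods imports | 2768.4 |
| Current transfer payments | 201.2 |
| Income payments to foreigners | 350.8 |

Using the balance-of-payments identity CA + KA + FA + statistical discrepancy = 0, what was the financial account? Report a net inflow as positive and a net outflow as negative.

Goods balance = 1919.8 - 2768.4 = -848.6
Services balance = -259.2
Trade balance (goods + services) = -848.6 + (-259.2) = -1107.8
Net primary income = 825.4 - 350.8 = 474.6
Net secondary income = 216.0 - 201.2 = 14.8
Current account = -1107.8 + 474.6 + 14.8 = -618.4
Financial account = -(-618.4 + 46.1 + (-111.3)) = 683.6

683.6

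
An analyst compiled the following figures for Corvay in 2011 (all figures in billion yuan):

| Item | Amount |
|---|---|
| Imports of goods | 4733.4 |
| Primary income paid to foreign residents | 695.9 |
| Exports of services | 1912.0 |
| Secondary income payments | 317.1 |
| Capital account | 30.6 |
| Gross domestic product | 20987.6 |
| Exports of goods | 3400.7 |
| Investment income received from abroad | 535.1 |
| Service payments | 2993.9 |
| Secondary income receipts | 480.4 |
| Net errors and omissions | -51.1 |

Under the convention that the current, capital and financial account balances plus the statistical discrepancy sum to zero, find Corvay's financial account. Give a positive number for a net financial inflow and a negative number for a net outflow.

Goods balance = 3400.7 - 4733.4 = -1332.7
Services balance = 1912.0 - 2993.9 = -1081.9
Trade balance (goods + services) = -1332.7 + (-1081.9) = -2414.6
Net primary income = 535.1 - 695.9 = -160.8
Net secondary income = 480.4 - 317.1 = 163.3
Current account = -2414.6 + (-160.8) + 163.3 = -2412.1
Financial account = -(-2412.1 + 30.6 + (-51.1)) = 2432.6

2432.6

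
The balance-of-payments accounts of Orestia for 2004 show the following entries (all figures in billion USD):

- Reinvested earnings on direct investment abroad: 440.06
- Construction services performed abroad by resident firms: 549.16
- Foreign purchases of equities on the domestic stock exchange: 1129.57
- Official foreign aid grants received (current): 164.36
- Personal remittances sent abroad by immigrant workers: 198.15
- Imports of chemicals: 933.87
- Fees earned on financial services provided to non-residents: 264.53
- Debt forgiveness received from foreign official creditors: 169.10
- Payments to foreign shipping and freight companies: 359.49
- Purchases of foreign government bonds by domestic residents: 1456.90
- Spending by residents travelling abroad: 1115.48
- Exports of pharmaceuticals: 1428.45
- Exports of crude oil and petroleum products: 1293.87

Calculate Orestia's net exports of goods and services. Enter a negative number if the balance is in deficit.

Goods: -933.87 + 1428.45 + 1293.87 = 1788.45
Services: -1115.48 + 264.53 + 549.16 - 359.49 = -661.28
Trade balance = 1788.45 + (-661.28) = 1127.17
(Excluded from the trade balance — primary income: reinvested earnings on direct investment abroad 440.06; financial account: foreign purchases of equities on the domestic stock exchange 1129.57, purchases of foreign government bonds by domestic residents 1456.90; secondary income: official foreign aid grants received (current) 164.36, personal remittances sent abroad by immigrant workers 198.15; capital account: debt forgiveness received from foreign official creditors 169.10.)

1127.17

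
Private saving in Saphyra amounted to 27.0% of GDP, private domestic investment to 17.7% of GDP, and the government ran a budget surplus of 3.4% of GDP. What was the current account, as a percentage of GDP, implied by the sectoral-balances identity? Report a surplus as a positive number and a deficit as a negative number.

12.7

By the sectoral-balances identity, CA = (S_private - I) + (T - G).
Private balance = 27.0 - 17.7 = 9.3
Government balance (T - G) = 3.4
CA = 9.3 + 3.4 = 12.7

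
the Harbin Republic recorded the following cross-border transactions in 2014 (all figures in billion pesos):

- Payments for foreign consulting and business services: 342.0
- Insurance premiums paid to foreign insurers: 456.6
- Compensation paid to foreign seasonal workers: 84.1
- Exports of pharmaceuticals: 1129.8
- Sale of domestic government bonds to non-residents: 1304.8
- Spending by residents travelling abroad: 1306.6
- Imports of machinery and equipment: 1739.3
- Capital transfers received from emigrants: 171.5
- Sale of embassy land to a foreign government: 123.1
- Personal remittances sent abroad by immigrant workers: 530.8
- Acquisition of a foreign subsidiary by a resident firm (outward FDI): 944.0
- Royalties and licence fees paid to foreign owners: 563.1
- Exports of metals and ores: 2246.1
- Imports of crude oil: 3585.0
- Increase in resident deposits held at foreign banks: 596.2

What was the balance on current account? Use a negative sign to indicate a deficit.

Goods: -3585.0 - 1739.3 + 1129.8 + 2246.1 = -1948.4
Services: -563.1 - 456.6 - 1306.6 - 342.0 = -2668.3
Primary income: -84.1
Secondary income: -530.8
Current account = (-1948.4) + (-2668.3) + (-84.1) + (-530.8) = -5231.6
(Excluded from the current account — financial account: sale of domestic government bonds to non-residents 1304.8, acquisition of a foreign subsidiary by a resident firm (outward FDI) 944.0, increase in resident deposits held at foreign banks 596.2; capital account: capital transfers received from emigrants 171.5, sale of embassy land to a foreign government 123.1.)

-5231.6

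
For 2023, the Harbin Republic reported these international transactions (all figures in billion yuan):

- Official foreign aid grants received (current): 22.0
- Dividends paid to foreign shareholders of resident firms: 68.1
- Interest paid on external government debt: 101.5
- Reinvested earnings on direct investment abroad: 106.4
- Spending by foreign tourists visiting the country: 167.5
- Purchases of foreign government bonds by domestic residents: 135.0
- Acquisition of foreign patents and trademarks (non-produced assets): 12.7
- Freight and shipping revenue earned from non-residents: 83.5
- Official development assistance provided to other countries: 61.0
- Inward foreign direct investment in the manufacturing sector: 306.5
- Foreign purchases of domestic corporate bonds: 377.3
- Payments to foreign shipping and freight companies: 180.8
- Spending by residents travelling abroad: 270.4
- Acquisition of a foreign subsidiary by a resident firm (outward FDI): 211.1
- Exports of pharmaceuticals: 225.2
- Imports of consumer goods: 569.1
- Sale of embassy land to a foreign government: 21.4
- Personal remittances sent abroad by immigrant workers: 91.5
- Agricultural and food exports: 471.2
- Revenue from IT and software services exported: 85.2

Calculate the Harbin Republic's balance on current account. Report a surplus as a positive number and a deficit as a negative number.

-181.4

Goods: -569.1 + 471.2 + 225.2 = 127.3
Services: 85.2 - 270.4 + 167.5 - 180.8 + 83.5 = -115.0
Primary income: -101.5 + 106.4 - 68.1 = -63.2
Secondary income: 22.0 - 91.5 - 61.0 = -130.5
Current account = 127.3 + (-115.0) + (-63.2) + (-130.5) = -181.4
(Excluded from the current account — financial account: purchases of foreign government bonds by domestic residents 135.0, inward foreign direct investment in the manufacturing sector 306.5, foreign purchases of domestic corporate bonds 377.3, acquisition of a foreign subsidiary by a resident firm (outward FDI) 211.1; capital account: acquisition of foreign patents and trademarks (non-produced assets) 12.7, sale of embassy land to a foreign government 21.4.)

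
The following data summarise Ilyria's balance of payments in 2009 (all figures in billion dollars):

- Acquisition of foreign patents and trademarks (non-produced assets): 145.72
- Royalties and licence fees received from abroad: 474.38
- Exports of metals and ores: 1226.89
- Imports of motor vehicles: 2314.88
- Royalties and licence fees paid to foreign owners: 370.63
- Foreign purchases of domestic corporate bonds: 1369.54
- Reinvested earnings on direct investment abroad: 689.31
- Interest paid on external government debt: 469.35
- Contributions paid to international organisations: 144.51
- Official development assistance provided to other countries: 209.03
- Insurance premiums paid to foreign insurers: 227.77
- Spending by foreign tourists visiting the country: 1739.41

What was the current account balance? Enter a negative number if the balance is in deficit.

Goods: 1226.89 - 2314.88 = -1087.99
Services: -370.63 - 227.77 + 1739.41 + 474.38 = 1615.39
Primary income: 689.31 - 469.35 = 219.96
Secondary income: -144.51 - 209.03 = -353.54
Current account = (-1087.99) + 1615.39 + 219.96 + (-353.54) = 393.82
(Excluded from the current account — capital account: acquisition of foreign patents and trademarks (non-produced assets) 145.72; financial account: foreign purchases of domestic corporate bonds 1369.54.)

393.82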